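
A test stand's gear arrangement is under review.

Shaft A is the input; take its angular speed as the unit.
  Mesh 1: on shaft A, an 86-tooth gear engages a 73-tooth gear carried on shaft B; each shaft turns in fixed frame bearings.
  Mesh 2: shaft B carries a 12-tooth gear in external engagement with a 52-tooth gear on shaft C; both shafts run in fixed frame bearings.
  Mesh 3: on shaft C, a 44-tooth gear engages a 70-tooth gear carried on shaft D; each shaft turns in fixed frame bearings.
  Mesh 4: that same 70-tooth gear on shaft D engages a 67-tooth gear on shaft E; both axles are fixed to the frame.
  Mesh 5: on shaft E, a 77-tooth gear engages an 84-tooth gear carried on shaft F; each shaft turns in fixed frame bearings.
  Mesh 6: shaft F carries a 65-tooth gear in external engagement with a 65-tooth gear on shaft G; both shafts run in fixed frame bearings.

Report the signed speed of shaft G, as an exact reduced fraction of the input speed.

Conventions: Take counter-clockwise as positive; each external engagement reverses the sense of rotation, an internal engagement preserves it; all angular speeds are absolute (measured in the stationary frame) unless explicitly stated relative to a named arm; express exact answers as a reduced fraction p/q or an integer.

6-mesh fixed-axis compound train (all bearings frame-fixed)
mesh 1 [86T→73T]: |ω|/ω_in = 1×86/73 = 86/73, sense flips to −
mesh 2 [12T→52T]: |ω|/ω_in = (86/73)×12/52 = 258/949, sense flips to +
mesh 3 [44T→70T]: |ω|/ω_in = (258/949)×44/70 = 5676/33215, sense flips to −
mesh 4 [70T→67T]: |ω|/ω_in = (5676/33215)×70/67 = 11352/63583, sense flips to +
mesh 5 [77T→84T]: |ω|/ω_in = (11352/63583)×77/84 = 10406/63583, sense flips to −
mesh 6 [65T→65T]: |ω|/ω_in = (10406/63583)×65/65 = 10406/63583, sense flips to +
signed output speed (× input speed) = 10406/63583

10406/63583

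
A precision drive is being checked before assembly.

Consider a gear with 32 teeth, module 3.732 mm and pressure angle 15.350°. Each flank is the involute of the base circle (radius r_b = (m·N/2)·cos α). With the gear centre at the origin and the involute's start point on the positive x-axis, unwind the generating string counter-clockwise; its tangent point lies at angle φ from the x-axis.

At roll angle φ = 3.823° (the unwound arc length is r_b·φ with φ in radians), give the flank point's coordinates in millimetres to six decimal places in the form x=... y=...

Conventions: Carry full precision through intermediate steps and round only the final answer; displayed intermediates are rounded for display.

recognized (one wheel, involute flank): single-mesh tooth geometry, m = 3.732, N = 32
pitch radius r_p = m·N/2 = 3.732·32/2 = 59.712000
base radius r_b = r_p·cos α = 59.712000·cos 15.350° = 57.581881
roll angle φ = 3.823° = 0.06672394 rad
x = r_b·(cos φ + φ·sin φ) = 57.709918
y = r_b·(sin φ − φ·cos φ) = 0.005699

x=57.709918 y=0.005699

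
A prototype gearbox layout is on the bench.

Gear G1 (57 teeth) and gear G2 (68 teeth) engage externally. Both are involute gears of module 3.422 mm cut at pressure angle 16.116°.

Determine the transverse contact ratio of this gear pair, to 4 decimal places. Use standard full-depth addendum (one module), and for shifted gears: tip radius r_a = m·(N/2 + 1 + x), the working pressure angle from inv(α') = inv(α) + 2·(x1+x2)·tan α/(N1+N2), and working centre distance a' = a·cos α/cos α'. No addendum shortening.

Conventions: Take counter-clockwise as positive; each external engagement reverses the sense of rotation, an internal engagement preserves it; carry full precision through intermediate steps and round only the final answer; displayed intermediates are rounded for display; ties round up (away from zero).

single-mesh involute tooth geometry (57T engaging 68T at module 3.422)
base radii: r_b1 = 93.694352, r_b2 = 111.775719
tip radii: r_a1 = 100.949000, r_a2 = 119.770000
no profile shift: α' = α, a' = a
action lengths: √(r_a1²−r_b1²) = 37.577506, √(r_a2²−r_b2²) = 43.023733
base pitch p_b = π·m·cos α = 10.328052
CR = (37.577506 + 43.023733 − 213.875000·sin 16.11600°)/10.328052 = 2.055875
contact ratio ≈ 2.0559

2.0559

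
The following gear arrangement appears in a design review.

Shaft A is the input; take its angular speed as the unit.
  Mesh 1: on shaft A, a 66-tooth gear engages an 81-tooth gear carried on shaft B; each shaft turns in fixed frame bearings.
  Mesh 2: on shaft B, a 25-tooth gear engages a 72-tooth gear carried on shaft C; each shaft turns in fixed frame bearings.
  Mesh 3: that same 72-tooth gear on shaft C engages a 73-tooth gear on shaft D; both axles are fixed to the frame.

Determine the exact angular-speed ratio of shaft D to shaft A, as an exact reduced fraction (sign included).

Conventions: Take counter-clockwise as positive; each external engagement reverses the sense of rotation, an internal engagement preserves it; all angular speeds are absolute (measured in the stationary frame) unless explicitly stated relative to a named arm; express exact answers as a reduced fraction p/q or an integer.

class = fixed-axis compound train [3 meshes; 3 ratios multiply, 3 sense flips]
mesh 1 [66T→81T]: running ratio 22/27, sense −
mesh 2 [25T→72T]: running ratio 275/972, sense +
mesh 3 [72T→73T]: running ratio 550/1971, sense −
ω_out/ω_in = -550/1971

-550/1971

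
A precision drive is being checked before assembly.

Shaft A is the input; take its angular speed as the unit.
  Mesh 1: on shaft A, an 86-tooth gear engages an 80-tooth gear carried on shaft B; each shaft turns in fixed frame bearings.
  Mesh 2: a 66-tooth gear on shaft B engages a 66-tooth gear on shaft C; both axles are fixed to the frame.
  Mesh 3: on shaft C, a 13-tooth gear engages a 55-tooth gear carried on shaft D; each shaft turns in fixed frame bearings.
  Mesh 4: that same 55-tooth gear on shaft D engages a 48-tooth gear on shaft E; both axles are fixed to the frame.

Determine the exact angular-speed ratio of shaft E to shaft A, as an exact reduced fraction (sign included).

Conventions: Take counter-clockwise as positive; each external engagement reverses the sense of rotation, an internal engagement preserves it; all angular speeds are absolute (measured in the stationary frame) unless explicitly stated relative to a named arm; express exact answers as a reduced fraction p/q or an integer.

class = fixed-axis compound train [4 meshes; 4 ratios multiply, 4 sense flips]
mesh 1 [86T→80T]: running ratio 43/40, sense −
mesh 2 [66T→66T]: running ratio 43/40, sense +
mesh 3 [13T→55T]: running ratio 559/2200, sense −
mesh 4 [55T→48T]: running ratio 559/1920, sense +
ω_out/ω_in = 559/1920

559/1920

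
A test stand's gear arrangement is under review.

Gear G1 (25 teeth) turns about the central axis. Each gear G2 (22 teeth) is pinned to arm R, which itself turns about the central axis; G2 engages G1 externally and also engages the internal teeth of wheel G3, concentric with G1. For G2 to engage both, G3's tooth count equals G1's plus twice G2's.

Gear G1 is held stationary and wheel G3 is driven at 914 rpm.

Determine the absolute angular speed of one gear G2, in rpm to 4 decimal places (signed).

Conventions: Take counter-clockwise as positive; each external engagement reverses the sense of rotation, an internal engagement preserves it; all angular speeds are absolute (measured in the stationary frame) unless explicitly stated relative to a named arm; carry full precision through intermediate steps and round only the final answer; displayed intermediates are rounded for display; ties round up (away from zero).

recognized (axles ride arm R): planetary set, 25/22/69 teeth
normalise by the input: solve with ω_ring = 1, then scale by 914 rpm
ring teeth: 25 + 2·22 = 69
25(ω_sun−ω_arm) = −69(ω_ring−ω_arm),  ω_sun = 0, ω_ring = 1
25(0−ω_arm) = −69(1−ω_arm)  ⇒  94·ω_arm = 69  ⇒  ω_arm = 69/94
sun–planet mesh: 25·(0−69/94) = −22·(ω_p−ω_arm)  ⇒  ω_p−ω_arm = 1725/2068
ω_p = 69/94 + 1725/2068 = 69/44
scale: ω_p = 69/44 × 914 rpm = +1433.3182 rpm

+1433.3182 rpm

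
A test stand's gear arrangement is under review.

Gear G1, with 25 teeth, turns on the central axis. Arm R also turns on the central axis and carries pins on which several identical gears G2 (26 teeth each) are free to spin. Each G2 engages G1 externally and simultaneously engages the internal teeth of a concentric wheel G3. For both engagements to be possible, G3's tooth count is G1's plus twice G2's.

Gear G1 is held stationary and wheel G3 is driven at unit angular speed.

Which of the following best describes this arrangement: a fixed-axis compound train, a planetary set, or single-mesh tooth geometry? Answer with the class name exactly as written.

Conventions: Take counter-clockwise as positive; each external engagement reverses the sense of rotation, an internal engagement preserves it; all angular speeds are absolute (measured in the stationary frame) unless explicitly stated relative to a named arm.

planetary set

topology: planetary set — G1 25T / G2 26T / G3 77T, arm = carrier (Willis)
classification: planetary set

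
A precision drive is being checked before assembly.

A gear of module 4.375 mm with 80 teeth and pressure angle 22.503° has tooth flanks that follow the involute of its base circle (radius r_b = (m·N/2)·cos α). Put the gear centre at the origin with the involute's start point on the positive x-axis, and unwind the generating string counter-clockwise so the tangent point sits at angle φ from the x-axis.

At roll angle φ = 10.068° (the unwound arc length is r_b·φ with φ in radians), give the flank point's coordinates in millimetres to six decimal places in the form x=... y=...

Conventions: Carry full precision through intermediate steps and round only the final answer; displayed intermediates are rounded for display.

recognized (one wheel, involute flank): single-mesh tooth geometry, m = 4.375, N = 80
pitch radius r_p = m·N/2 = 4.375·80/2 = 175.000000
base radius r_b = r_p·cos α = 175.000000·cos 22.503° = 161.675411
roll angle φ = 10.068° = 0.17571975 rad
x = r_b·(cos φ + φ·sin φ) = 164.152237
y = r_b·(sin φ − φ·cos φ) = 0.291503

x=164.152237 y=0.291503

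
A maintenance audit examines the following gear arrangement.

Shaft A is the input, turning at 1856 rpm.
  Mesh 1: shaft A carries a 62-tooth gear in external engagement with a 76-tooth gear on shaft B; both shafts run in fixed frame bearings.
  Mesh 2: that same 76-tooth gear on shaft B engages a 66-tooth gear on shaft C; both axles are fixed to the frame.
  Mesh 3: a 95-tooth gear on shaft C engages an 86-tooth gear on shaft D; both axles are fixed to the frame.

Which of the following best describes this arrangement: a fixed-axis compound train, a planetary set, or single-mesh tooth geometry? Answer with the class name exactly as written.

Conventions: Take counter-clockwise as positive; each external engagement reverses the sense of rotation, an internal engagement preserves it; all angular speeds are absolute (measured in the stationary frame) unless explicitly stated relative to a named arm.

recognized (4 fixed axles, 3 meshes): fixed-axis compound train
classification: fixed-axis compound train

fixed-axis compound train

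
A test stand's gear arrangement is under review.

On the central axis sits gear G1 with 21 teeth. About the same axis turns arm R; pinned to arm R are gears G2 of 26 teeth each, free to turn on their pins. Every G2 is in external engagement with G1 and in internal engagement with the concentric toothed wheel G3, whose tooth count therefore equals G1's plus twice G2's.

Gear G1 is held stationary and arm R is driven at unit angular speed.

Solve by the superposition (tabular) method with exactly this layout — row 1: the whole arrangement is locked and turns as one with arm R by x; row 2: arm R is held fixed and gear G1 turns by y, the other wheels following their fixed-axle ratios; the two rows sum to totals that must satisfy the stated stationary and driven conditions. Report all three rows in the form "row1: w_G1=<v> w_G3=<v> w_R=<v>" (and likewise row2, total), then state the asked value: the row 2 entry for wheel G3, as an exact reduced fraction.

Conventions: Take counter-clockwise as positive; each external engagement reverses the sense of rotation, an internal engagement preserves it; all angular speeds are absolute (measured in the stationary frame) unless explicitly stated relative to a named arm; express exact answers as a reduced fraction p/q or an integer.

row1: w_G1=1 w_G3=1 w_R=1
row2: w_G1=-1 w_G3=21/73 w_R=0
total: w_G1=0 w_G3=94/73 w_R=1
asked value: 21/73

class = planetary set [G3 = 21+2·26 = 73; Willis about the carrier]
row 1 (train locked, turned with arm): all members turn x
superposition row 2 [arm held]: sun y, ring −(21/73)·y, arm 0
boundary: total ω_sun = x + y = 0 and total ω_arm = x = 1  ⇒  y = -1, x = 1
row 2 ring = −(21/73)·(-1) = 21/73
totals (row 1 + row 2): sun 1 + (-1) = 0, ring 1 + 21/73 = 94/73, arm 1 + 0 = 1
asked cell (row2, ring) = 21/73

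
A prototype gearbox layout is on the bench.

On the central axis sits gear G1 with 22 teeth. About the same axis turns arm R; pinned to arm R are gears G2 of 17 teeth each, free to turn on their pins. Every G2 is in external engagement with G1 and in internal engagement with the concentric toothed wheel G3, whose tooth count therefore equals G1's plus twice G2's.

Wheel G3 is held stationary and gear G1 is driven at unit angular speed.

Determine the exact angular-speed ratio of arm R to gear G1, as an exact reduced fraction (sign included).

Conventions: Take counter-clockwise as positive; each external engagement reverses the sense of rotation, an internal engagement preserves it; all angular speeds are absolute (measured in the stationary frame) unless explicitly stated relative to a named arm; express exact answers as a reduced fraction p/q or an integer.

class = planetary set [G3 = 22+2·17 = 56; Willis about the carrier]
ring teeth: 22 + 2·17 = 56
22(ω_sun−ω_arm) = −56(ω_ring−ω_arm),  ω_ring = 0, ω_sun = 1
22(1−ω_arm) = −56(0−ω_arm)  ⇒  78·ω_arm = 22  ⇒  ω_arm = 11/39
ω_out/ω_in = 11/39

11/39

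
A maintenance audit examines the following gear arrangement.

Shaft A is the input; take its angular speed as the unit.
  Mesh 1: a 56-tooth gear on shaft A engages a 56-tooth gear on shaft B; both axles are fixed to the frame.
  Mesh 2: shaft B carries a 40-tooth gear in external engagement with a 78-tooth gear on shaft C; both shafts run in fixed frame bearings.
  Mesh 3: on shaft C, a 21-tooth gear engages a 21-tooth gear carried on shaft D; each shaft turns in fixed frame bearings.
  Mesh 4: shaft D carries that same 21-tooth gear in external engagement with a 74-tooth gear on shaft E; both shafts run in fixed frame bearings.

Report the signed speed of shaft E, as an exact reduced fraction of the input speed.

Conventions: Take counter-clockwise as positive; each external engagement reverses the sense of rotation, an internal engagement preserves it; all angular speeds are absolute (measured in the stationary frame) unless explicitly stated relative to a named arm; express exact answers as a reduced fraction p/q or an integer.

4-mesh fixed-axis compound train (all bearings frame-fixed)
mesh 1 [56T→56T]: |ω|/ω_in = 1×56/56 = 1, sense flips to −
mesh 2 [40T→78T]: |ω|/ω_in = 1×40/78 = 20/39, sense flips to +
mesh 3 [21T→21T]: |ω|/ω_in = (20/39)×21/21 = 20/39, sense flips to −
mesh 4 [21T→74T]: |ω|/ω_in = (20/39)×21/74 = 70/481, sense flips to +
signed output speed (× input speed) = 70/481

70/481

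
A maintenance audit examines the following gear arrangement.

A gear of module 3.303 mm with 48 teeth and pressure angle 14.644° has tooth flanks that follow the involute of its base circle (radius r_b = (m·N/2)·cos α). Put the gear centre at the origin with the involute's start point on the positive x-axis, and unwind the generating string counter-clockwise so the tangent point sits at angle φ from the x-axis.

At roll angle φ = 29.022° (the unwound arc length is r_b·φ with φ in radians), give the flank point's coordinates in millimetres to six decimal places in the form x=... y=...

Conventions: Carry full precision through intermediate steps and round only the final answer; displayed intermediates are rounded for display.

recognized (one wheel, involute flank): single-mesh tooth geometry, m = 3.303, N = 48
pitch radius r_p = m·N/2 = 3.303·48/2 = 79.272000
base radius r_b = r_p·cos α = 79.272000·cos 14.644° = 76.696874
roll angle φ = 29.022° = 0.50652946 rad
x = r_b·(cos φ + φ·sin φ) = 85.913838
y = r_b·(sin φ − φ·cos φ) = 3.238073

x=85.913838 y=3.238073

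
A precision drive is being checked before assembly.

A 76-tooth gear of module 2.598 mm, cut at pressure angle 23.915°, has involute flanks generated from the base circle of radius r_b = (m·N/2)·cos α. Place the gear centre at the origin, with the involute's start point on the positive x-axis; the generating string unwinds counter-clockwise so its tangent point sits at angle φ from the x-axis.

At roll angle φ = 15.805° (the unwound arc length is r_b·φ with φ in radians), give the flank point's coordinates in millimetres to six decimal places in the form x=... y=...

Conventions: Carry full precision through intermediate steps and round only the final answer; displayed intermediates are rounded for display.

recognized (one wheel, involute flank): single-mesh tooth geometry, m = 2.598, N = 76
pitch radius r_p = m·N/2 = 2.598·76/2 = 98.724000
base radius r_b = r_p·cos α = 98.724000·cos 23.915° = 90.248333
roll angle φ = 15.805° = 0.27584929 rad
x = r_b·(cos φ + φ·sin φ) = 93.616916
y = r_b·(sin φ − φ·cos φ) = 0.626650

x=93.616916 y=0.626650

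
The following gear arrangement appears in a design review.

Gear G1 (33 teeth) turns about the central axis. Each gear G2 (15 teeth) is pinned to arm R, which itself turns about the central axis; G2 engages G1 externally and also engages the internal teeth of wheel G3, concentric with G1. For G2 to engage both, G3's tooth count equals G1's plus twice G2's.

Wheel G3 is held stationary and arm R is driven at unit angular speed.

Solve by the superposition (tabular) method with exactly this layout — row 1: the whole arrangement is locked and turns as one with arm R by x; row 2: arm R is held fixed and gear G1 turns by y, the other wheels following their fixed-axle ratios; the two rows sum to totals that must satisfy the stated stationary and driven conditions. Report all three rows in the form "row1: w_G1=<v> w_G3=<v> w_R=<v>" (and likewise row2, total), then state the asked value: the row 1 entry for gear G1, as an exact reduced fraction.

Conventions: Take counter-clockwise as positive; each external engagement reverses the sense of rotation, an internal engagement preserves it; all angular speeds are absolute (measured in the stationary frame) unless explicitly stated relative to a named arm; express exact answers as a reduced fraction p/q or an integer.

planetary set (33T centre, 15T on arm, 63T internal) — Willis relation
superposition row 1 [locked train]: every member turns x
row 2 — arm fixed, fixed-axis ratios: sun y, ring −(33/63)·y, arm 0
boundary: total ω_ring = x − (33/63)·y = 0 and total ω_arm = x = 1  ⇒  y = 21/11, x = 1
row 2 ring = −(33/63)·21/11 = -1
totals (row 1 + row 2): sun 1 + 21/11 = 32/11, ring 1 + (-1) = 0, arm 1 + 0 = 1
asked cell (row1, sun) = 1

row1: w_G1=1 w_G3=1 w_R=1
row2: w_G1=21/11 w_G3=-1 w_R=0
total: w_G1=32/11 w_G3=0 w_R=1
asked value: 1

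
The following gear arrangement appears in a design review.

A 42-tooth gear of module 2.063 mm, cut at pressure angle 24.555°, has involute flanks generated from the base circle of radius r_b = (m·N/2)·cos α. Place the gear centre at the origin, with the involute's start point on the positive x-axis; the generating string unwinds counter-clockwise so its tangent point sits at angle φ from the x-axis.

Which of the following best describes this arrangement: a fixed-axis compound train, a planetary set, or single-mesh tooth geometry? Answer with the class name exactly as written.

topology: single-mesh involute geometry — m = 2.063, N = 42
classification: single-mesh tooth geometry

single-mesh tooth geometry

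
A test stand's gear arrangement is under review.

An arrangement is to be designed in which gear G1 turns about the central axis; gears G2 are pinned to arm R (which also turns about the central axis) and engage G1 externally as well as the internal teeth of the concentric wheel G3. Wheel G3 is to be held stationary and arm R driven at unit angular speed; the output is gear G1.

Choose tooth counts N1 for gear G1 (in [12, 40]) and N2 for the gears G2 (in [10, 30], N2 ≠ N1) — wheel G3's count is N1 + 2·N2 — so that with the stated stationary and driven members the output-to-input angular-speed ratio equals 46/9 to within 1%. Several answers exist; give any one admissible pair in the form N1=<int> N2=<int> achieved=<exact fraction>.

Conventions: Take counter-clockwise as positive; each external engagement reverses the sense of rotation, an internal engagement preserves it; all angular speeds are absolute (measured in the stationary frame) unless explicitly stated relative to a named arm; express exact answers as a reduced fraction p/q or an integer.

planetary set to be sized for 46/9 (Willis relation)
Willis with ω_ring = 0: ω_sun/ω_arm = (N1+N3)/N1; set equal to 46/9  ⇒  N3/N1 = 46/9 − 1 = 37/9
N3 = N1 + 2·N2  ⇒  N2/N1 = (N3/N1 − 1)/2 = (37/9 − 1)/2 = 14/9
smallest multiple with N1 ≥ 12 and N2 ≥ 10: k = 2  ⇒  N1 = 2·9 = 18, N2 = 2·14 = 28 (N1 ≤ 40, N2 ≤ 30, N2 ≠ N1 ✓), N3 = 18 + 2·28 = 74
check: (N1+N3)/N1 with N1 = 18, N3 = 74 gives 46/9; |achieved − target| = 0 ≤ 23/450 ✓

N1=18 N2=28 achieved=46/9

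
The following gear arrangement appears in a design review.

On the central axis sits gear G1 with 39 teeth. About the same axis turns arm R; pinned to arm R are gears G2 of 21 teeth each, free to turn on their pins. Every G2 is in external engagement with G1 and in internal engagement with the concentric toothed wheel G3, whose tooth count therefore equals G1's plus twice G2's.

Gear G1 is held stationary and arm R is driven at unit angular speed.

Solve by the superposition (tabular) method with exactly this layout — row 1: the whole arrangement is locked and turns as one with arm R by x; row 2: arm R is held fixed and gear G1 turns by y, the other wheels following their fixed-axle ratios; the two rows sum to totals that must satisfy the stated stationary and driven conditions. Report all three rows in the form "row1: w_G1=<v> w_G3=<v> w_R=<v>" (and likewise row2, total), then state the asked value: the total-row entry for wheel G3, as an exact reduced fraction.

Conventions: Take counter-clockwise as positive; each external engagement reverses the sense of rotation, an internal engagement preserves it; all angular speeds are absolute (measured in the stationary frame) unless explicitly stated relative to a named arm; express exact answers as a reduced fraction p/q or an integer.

class = planetary set [G3 = 39+2·21 = 81; Willis about the carrier]
row 1 — lock + rotate with arm: ω_sun = ω_ring = ω_arm = x
row 2: sun turns y, ring = −(39/81)·y, arm 0
boundary: total ω_sun = x + y = 0 and total ω_arm = x = 1  ⇒  y = -1, x = 1
row 2 ring = −(39/81)·(-1) = 13/27
totals (row 1 + row 2): sun 1 + (-1) = 0, ring 1 + 13/27 = 40/27, arm 1 + 0 = 1
asked cell (total, ring) = 40/27

row1: w_G1=1 w_G3=1 w_R=1
row2: w_G1=-1 w_G3=13/27 w_R=0
total: w_G1=0 w_G3=40/27 w_R=1
asked value: 40/27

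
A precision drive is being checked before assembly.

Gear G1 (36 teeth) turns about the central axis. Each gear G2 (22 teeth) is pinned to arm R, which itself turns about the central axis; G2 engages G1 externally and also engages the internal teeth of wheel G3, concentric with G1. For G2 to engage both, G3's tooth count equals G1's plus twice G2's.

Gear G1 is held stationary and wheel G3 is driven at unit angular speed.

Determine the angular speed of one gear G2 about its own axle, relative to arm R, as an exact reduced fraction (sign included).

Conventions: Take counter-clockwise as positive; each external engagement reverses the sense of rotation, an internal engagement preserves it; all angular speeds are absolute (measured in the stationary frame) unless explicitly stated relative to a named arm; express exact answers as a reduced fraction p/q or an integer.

topology: planetary set — G1 36T / G2 22T / G3 80T, arm = carrier (Willis)
ring teeth: 36 + 2·22 = 80
36(ω_sun−ω_arm) = −80(ω_ring−ω_arm),  ω_sun = 0, ω_ring = 1
36(0−ω_arm) = −80(1−ω_arm)  ⇒  116·ω_arm = 80  ⇒  ω_arm = 20/29
sun–planet mesh: 36·(0−20/29) = −22·(ω_p−ω_arm)  ⇒  ω_p−ω_arm = 360/319
exact speed ratio = 360/319

360/319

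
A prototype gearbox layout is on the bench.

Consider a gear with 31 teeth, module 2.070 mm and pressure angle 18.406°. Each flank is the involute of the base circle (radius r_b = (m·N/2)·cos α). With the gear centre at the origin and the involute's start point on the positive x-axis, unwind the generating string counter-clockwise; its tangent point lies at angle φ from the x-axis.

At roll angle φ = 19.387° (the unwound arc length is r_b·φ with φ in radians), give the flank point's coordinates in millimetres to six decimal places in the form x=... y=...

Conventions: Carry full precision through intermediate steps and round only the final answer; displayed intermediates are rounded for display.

x=32.136838 y=0.388650

class = single-mesh tooth geometry [base-circle involute, m = 2.070, 31T]
pitch radius r_p = m·N/2 = 2.070·31/2 = 32.085000
base radius r_b = r_p·cos α = 32.085000·cos 18.406° = 30.443626
roll angle φ = 19.387° = 0.33836698 rad
x = r_b·(cos φ + φ·sin φ) = 32.136838
y = r_b·(sin φ − φ·cos φ) = 0.388650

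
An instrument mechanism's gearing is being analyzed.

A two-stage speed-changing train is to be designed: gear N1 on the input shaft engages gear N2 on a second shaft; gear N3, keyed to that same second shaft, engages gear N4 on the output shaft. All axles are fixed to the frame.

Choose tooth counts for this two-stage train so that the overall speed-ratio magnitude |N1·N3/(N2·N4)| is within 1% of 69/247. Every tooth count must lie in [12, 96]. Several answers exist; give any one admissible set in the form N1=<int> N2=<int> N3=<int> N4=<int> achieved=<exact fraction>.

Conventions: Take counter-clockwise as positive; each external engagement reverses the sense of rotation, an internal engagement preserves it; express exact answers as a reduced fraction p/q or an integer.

N1=12 N2=13 N3=23 N4=76 achieved=69/247

topology: fixed-axis compound train — 2 stages, target 69/247
target = 69/247 in lowest terms: an exact hit needs N1·N3 = k·69 and N2·N4 = k·247 for one integer k, every count in [12, 96]; additionally prefer no 1:1 stage (N1 ≠ N2, N3 ≠ N4)
k = 1…3: no 1:1-free in-range split of k·69 and k·247 into factor pairs; take k = 4
k = 4: N1·N3 = 276 = 12·23, N2·N4 = 988 = 13·76
achieved = 12·23/(13·76) = 69/247; |achieved − target| = 0 ≤ 69/24700 ✓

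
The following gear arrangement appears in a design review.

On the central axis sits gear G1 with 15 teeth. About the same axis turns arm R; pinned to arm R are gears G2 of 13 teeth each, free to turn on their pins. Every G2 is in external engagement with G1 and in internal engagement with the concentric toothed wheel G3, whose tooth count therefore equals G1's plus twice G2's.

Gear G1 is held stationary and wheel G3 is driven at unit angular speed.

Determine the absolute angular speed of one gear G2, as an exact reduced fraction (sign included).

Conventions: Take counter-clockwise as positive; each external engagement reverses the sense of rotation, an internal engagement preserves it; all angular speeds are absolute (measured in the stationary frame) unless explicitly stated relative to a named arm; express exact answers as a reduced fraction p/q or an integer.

planetary set (15T centre, 13T on arm, 41T internal) — Willis relation
ring teeth: 15 + 2·13 = 41
15(ω_sun−ω_arm) = −41(ω_ring−ω_arm),  ω_sun = 0, ω_ring = 1
15(0−ω_arm) = −41(1−ω_arm)  ⇒  56·ω_arm = 41  ⇒  ω_arm = 41/56
sun–planet mesh: 15·(0−41/56) = −13·(ω_p−ω_arm)  ⇒  ω_p−ω_arm = 615/728
ω_p = 41/56 + 615/728 = 41/26
exact speed ratio = 41/26

41/26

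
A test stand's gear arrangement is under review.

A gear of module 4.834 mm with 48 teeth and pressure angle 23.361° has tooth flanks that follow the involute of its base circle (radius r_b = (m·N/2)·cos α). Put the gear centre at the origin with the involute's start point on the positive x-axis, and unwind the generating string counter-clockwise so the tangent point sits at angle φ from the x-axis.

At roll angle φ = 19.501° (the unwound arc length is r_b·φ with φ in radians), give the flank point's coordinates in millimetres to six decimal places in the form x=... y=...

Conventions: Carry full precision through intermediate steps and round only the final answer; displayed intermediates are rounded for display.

recognized (one wheel, involute flank): single-mesh tooth geometry, m = 4.834, N = 48
pitch radius r_p = m·N/2 = 4.834·48/2 = 116.016000
base radius r_b = r_p·cos α = 116.016000·cos 23.361° = 106.505559
roll angle φ = 19.501° = 0.34035666 rad
x = r_b·(cos φ + φ·sin φ) = 112.496992
y = r_b·(sin φ − φ·cos φ) = 1.383612

x=112.496992 y=1.383612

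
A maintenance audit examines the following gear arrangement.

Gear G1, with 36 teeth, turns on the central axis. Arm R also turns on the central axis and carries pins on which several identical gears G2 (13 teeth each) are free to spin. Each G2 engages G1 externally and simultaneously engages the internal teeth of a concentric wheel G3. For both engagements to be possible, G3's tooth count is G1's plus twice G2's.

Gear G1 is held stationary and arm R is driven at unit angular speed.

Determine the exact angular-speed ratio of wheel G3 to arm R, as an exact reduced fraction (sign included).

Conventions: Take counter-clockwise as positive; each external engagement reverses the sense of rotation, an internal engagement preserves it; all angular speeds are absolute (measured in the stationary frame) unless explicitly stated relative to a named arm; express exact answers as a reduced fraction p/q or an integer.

49/31

topology: planetary set — G1 36T / G2 13T / G3 62T, arm = carrier (Willis)
ring teeth: 36 + 2·13 = 62
36(ω_sun−ω_arm) = −62(ω_ring−ω_arm),  ω_sun = 0, ω_arm = 1
ω_ring = 1 − (36/62)(0−1) = 49/31
ω_out/ω_in = 49/31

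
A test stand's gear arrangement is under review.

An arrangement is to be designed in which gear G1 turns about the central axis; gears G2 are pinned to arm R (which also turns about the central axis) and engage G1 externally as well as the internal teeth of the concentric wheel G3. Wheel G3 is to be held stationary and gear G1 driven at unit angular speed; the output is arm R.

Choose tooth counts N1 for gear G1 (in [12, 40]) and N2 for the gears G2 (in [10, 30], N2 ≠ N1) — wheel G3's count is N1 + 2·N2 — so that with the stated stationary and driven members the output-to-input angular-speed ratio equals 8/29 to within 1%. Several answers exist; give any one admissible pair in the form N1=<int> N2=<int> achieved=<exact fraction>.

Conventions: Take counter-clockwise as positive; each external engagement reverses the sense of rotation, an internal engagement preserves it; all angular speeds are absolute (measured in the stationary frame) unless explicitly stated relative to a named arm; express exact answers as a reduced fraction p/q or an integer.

design class (target 8/29): planetary set
Willis with ω_ring = 0: ω_arm/ω_sun = N1/(N1+N3); set equal to 8/29  ⇒  N3/N1 = 1/(8/29) − 1 = 21/8
N3 = N1 + 2·N2  ⇒  N2/N1 = (N3/N1 − 1)/2 = (21/8 − 1)/2 = 13/16
smallest multiple with N1 ≥ 12 and N2 ≥ 10: k = 1  ⇒  N1 = 1·16 = 16, N2 = 1·13 = 13 (N1 ≤ 40, N2 ≤ 30, N2 ≠ N1 ✓), N3 = 16 + 2·13 = 42
check: N1/(N1+N3) with N1 = 16, N3 = 42 gives 8/29; |achieved − target| = 0 ≤ 2/725 ✓

N1=16 N2=13 achieved=8/29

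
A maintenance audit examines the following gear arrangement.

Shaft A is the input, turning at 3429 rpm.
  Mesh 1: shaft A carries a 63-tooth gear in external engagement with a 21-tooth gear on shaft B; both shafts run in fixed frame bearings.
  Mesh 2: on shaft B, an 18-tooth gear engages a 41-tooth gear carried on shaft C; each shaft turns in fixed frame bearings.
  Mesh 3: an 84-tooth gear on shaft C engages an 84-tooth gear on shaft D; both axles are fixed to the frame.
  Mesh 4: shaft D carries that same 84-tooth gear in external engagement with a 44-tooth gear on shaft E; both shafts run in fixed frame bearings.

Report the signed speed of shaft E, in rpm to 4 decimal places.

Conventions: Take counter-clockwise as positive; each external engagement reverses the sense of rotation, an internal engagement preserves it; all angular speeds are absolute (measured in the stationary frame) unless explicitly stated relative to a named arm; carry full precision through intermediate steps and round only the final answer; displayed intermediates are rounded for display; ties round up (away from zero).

topology: fixed-axis compound train — 4 meshes, A→E
mesh 1 [63T→21T]: ω = 3429.0000×63/21 = 10287.0000 rpm, sense flips to −
mesh 2 [18T→41T]: ω = 10287.0000×18/41 = 4516.2439 rpm, sense flips to +
mesh 3 [84T→84T]: ω = 4516.2439×84/84 = 4516.2439 rpm, sense flips to −
mesh 4 [84T→44T]: ω = 4516.2439×84/44 = 8621.9202 rpm, sense flips to +
signed output speed = +8621.9202 rpm

+8621.9202 rpm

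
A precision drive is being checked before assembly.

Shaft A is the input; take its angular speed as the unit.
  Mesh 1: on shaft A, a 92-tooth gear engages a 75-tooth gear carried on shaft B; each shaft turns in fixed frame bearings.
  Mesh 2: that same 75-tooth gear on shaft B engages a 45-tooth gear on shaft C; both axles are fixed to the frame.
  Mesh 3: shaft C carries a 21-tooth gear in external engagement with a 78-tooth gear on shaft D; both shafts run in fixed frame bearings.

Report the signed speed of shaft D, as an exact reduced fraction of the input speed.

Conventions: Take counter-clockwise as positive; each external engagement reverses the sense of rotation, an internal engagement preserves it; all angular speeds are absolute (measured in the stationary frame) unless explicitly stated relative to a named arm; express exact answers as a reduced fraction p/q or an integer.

-322/585

3-mesh fixed-axis compound train (all bearings frame-fixed)
mesh 1 [92T→75T]: |ω|/ω_in = 1×92/75 = 92/75, sense flips to −
mesh 2 [75T→45T]: |ω|/ω_in = (92/75)×75/45 = 92/45, sense flips to +
mesh 3 [21T→78T]: |ω|/ω_in = (92/45)×21/78 = 322/585, sense flips to −
signed output speed (× input speed) = -322/585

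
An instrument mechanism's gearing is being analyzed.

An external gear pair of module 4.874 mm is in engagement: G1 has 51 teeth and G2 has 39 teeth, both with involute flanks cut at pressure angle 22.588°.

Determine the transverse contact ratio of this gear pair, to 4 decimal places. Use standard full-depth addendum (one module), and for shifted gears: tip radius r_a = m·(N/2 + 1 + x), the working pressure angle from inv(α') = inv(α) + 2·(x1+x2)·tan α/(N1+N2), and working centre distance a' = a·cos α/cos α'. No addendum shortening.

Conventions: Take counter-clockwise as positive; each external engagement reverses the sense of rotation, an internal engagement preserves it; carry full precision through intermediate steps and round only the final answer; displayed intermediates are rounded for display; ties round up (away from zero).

class = single-mesh tooth geometry [involute pair 51T × 39T, m = 4.874]
base radii: r_b1 = 114.753029, r_b2 = 87.752316
tip radii: r_a1 = 129.161000, r_a2 = 99.917000
no profile shift: α' = α, a' = a
action lengths: √(r_a1²−r_b1²) = 59.281584, √(r_a2²−r_b2²) = 47.780099
base pitch p_b = π·m·cos α = 14.137540
CR = (59.281584 + 47.780099 − 219.330000·sin 22.58800°)/14.137540 = 1.613902
contact ratio ≈ 1.6139

1.6139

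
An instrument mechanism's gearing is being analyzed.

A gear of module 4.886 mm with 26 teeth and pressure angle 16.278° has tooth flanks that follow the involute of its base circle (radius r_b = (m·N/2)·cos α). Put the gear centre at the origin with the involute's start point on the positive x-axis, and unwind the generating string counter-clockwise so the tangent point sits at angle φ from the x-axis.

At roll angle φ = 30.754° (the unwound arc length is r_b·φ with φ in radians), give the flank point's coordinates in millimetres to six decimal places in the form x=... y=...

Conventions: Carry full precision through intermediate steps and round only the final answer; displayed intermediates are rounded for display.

x=69.132448 y=3.053374

topology: single-mesh involute geometry — m = 4.886, N = 26
pitch radius r_p = m·N/2 = 4.886·26/2 = 63.518000
base radius r_b = r_p·cos α = 63.518000·cos 16.278° = 60.971753
roll angle φ = 30.754° = 0.53675856 rad
x = r_b·(cos φ + φ·sin φ) = 69.132448
y = r_b·(sin φ − φ·cos φ) = 3.053374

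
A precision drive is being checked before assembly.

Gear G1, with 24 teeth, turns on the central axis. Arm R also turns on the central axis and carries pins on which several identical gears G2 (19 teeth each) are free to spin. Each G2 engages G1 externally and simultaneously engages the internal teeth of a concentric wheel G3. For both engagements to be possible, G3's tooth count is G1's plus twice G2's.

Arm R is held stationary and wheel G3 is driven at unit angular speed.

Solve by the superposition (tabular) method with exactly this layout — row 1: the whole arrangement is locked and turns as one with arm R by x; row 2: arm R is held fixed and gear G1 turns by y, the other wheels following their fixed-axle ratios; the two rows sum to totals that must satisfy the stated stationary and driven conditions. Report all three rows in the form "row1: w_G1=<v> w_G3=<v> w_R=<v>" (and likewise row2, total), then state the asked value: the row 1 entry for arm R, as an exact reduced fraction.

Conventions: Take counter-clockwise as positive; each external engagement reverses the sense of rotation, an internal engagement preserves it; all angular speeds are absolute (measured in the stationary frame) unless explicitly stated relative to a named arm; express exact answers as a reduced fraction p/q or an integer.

topology: planetary set — G1 24T / G2 19T / G3 62T, arm = carrier (Willis)
row 1 (train locked, turned with arm): all members turn x
row 2 — arm fixed, fixed-axis ratios: sun y, ring −(24/62)·y, arm 0
boundary: total ω_arm = x = 0 and total ω_ring = x − (24/62)·y = 1  ⇒  y = -31/12, x = 0
row 2 ring = −(24/62)·(-31/12) = 1
totals (row 1 + row 2): sun 0 + (-31/12) = -31/12, ring 0 + 1 = 1, arm 0 + 0 = 0
asked cell (row1, arm) = 0

row1: w_G1=0 w_G3=0 w_R=0
row2: w_G1=-31/12 w_G3=1 w_R=0
total: w_G1=-31/12 w_G3=1 w_R=0
asked value: 0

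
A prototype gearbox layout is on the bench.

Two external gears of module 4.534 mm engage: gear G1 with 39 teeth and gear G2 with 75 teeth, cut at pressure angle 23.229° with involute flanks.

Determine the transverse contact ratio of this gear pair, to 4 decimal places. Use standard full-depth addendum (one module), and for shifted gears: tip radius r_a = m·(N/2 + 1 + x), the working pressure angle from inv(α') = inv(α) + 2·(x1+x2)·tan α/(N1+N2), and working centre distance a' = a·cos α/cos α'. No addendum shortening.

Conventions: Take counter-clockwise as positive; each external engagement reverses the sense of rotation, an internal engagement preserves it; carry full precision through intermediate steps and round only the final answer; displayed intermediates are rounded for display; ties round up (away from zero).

1.6088

single-mesh involute tooth geometry (39T engaging 75T at module 4.534)
base radii: r_b1 = 81.245874, r_b2 = 156.242064
tip radii: r_a1 = 92.947000, r_a2 = 174.559000
no profile shift: α' = α, a' = a
action lengths: √(r_a1²−r_b1²) = 45.147014, √(r_a2²−r_b2²) = 77.841260
base pitch p_b = π·m·cos α = 13.089305
CR = (45.147014 + 77.841260 − 258.438000·sin 23.22900°)/13.089305 = 1.608832
contact ratio ≈ 1.6088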